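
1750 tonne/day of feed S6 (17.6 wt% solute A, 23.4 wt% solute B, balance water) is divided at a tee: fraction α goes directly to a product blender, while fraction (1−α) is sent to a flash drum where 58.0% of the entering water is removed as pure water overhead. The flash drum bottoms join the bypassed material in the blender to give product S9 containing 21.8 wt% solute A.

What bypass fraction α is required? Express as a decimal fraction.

0.437

All 1750×0.176 = 308 tonne/day of solute A reaches S9, so S9 = 308/0.218 = 1412.8 tonne/day and vapour = 337.16 tonne/day.
The evaporator receives (1−α)·1750 of feed at 0.590 water and removes 0.580 of that water:
0.580×0.590×(1−α)×1750 = 337.16
(1−α) = 337.16/598.85 = 0.5630;  α = 0.4370.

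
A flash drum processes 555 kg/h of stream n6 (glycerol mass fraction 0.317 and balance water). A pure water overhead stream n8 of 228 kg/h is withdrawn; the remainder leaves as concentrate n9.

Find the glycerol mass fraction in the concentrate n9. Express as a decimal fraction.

0.538

glycerol is not removed: 555×0.317 = 175.94 kg/h of glycerol enters n9.
Concentrate = 555 − 228 = 327 kg/h.
Mass fraction = 175.94/327 = 0.538.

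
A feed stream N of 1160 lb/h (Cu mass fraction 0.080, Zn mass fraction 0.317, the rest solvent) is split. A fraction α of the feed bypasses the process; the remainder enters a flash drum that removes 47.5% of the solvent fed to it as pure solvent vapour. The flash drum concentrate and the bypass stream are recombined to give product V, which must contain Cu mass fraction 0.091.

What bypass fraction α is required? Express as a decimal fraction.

0.578

All 1160×0.080 = 92.8 lb/h of Cu reaches V, so V = 92.8/0.091 = 1019.8 lb/h and vapour = 140.22 lb/h.
The evaporator receives (1−α)·1160 of feed at 0.603 solvent and removes 0.475 of that solvent:
0.475×0.603×(1−α)×1160 = 140.22
(1−α) = 140.22/332.25 = 0.4220;  α = 0.5780.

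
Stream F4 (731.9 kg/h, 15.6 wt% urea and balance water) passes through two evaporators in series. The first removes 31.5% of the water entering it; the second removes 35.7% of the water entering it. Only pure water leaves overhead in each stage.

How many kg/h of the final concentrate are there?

water in feed = 731.9×0.844 = 617.72 kg/h.
After stage 1: water left = (1−0.315)×617.72 = 423.14; stream total = 537.32 kg/h.
After stage 2: water left = (1−0.357)×423.14 = 272.08; final concentrate = 386.26 kg/h.

386.3 kg/h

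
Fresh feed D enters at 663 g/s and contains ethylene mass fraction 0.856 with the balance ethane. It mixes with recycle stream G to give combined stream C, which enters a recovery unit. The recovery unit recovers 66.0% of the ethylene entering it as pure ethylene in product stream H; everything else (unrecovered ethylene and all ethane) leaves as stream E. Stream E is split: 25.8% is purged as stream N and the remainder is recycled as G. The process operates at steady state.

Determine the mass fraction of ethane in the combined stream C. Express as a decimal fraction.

0.328

ethane enters only via D and leaves only via the purge: 663×0.144 = 0.258×(ethane in E), and the recovery unit passes all ethane, so ethane in C = ethane in E = 370.05 g/s.
ethylene in C: m_A = 663×0.856 + (1−0.258)·(1−0.660)·m_A, so m_A = 567.53/0.7477 = 759.01 g/s.
C = 759.01 + 370.05 = 1129.1 g/s.
ethane fraction in C = 370.05/1129.1 = 0.328.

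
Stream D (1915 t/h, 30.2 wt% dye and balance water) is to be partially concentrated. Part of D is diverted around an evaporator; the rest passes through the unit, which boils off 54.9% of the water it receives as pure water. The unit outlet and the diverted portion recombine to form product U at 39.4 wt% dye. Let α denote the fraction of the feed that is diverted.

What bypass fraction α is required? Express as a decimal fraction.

All 1915×0.302 = 578.33 t/h of dye reaches U, so U = 578.33/0.394 = 1467.8 t/h and vapour = 447.16 t/h.
The evaporator receives (1−α)·1915 of feed at 0.698 water and removes 0.549 of that water:
0.549×0.698×(1−α)×1915 = 447.16
(1−α) = 447.16/733.83 = 0.6093;  α = 0.3907.

0.391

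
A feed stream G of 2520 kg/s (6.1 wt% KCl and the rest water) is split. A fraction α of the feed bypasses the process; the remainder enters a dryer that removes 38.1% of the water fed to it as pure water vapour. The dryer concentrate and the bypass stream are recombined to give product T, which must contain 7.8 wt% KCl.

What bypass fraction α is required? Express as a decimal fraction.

0.391

All 2520×0.061 = 153.72 kg/s of KCl reaches T, so T = 153.72/0.078 = 1970.8 kg/s and vapour = 549.23 kg/s.
The evaporator receives (1−α)·2520 of feed at 0.939 water and removes 0.381 of that water:
0.381×0.939×(1−α)×2520 = 549.23
(1−α) = 549.23/901.55 = 0.6092;  α = 0.3908.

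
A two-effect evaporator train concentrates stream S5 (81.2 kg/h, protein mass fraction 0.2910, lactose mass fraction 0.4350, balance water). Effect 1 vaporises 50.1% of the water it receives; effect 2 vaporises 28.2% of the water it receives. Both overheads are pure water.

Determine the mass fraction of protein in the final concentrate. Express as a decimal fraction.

water in feed = 81.2×0.274 = 22.249 kg/h.
After stage 1: water left = (1−0.501)×22.249 = 11.102; stream total = 70.053 kg/h.
After stage 2: water left = (1−0.282)×11.102 = 7.9713; final concentrate = 66.923 kg/h.
protein fraction = 23.629/66.923 = 0.3531.

0.3531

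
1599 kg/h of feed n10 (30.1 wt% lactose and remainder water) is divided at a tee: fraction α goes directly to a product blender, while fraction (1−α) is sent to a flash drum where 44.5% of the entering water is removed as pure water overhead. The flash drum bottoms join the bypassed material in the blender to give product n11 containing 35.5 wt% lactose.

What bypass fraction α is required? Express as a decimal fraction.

All 1599×0.301 = 481.3 kg/h of lactose reaches n11, so n11 = 481.3/0.355 = 1355.8 kg/h and vapour = 243.23 kg/h.
The evaporator receives (1−α)·1599 of feed at 0.699 water and removes 0.445 of that water:
0.445×0.699×(1−α)×1599 = 243.23
(1−α) = 243.23/497.38 = 0.4890;  α = 0.5110.

0.511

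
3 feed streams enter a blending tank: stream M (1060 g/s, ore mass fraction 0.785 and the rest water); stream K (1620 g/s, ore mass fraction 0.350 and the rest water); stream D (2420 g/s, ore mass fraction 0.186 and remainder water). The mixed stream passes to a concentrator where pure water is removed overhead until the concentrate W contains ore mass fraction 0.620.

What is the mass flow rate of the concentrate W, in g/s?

2983 g/s

ore entering = 1060×0.785 + 1620×0.350 + 2420×0.186 = 1849.2 g/s.
All ore reports to W, so W = 1849.2/0.620 = 2982.6 g/s.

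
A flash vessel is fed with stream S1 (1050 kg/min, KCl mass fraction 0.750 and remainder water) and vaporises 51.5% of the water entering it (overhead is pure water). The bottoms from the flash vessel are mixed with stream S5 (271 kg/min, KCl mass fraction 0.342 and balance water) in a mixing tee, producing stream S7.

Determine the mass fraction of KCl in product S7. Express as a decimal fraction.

0.742

Vapour removed = 0.515×0.250×1050 = 135.19 kg/min; concentrate = 914.81 kg/min.
KCl reaching the mixer = 787.5 (from concentrate) + 271×0.342 = 880.18 kg/min.
Product flow = 914.81 + 271 = 1185.8 kg/min; KCl fraction = 0.742.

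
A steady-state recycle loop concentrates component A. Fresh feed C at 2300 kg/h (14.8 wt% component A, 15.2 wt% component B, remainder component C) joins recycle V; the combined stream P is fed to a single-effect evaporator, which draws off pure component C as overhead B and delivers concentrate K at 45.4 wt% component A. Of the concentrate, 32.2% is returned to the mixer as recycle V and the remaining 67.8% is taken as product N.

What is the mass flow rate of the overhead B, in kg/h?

1550 kg/h

Overall component A balance (none leaves overhead): component A in fresh feed = component A in product, i.e. 2300×0.148 = (1−0.322)·K·0.454.
K = 340.4/(0.454×0.678) = 1105.9 kg/h.
Recycle V = 0.322×1105.9 = 356.09 kg/h.
Combined feed P = 2300 + 356.09 = 2656.1 kg/h.
Overhead B = P − K = 2656.1 − 1105.9 = 1550.2 kg/h.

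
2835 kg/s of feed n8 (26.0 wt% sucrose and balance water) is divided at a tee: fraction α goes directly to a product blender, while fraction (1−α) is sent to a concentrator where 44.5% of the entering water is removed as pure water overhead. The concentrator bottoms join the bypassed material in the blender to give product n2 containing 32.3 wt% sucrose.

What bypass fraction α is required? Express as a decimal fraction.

All 2835×0.260 = 737.1 kg/s of sucrose reaches n2, so n2 = 737.1/0.323 = 2282 kg/s and vapour = 552.96 kg/s.
The evaporator receives (1−α)·2835 of feed at 0.740 water and removes 0.445 of that water:
0.445×0.740×(1−α)×2835 = 552.96
(1−α) = 552.96/933.57 = 0.5923;  α = 0.4077.

0.408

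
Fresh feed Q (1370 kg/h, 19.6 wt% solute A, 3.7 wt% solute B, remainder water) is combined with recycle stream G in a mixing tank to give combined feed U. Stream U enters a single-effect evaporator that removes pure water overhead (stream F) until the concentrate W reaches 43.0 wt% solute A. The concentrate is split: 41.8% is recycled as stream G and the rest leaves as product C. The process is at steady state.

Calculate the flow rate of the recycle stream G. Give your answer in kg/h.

448.5 kg/h

Overall solute A balance (none leaves overhead): solute A in fresh feed = solute A in product, i.e. 1370×0.196 = (1−0.418)·W·0.430.
W = 268.52/(0.430×0.582) = 1073 kg/h.
Recycle G = 0.418×1073 = 448.5 kg/h.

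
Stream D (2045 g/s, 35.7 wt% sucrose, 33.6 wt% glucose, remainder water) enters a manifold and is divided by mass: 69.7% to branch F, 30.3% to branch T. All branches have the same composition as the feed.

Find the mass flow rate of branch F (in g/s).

Branch F flow = 0.697×2045 = 1425.4 g/s.

1425 g/s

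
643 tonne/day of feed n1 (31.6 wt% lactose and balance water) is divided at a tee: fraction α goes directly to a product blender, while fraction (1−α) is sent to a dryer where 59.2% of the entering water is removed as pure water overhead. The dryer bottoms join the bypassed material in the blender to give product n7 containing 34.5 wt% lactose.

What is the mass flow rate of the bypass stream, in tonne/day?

509.5 tonne/day

All 643×0.316 = 203.19 tonne/day of lactose reaches n7, so n7 = 203.19/0.345 = 588.95 tonne/day and vapour = 54.049 tonne/day.
The evaporator receives (1−α)·643 of feed at 0.684 water and removes 0.592 of that water:
0.592×0.684×(1−α)×643 = 54.049
(1−α) = 54.049/260.37 = 0.2076;  α = 0.7924.
Bypass flow = 0.7924×643 = 509.52 tonne/day.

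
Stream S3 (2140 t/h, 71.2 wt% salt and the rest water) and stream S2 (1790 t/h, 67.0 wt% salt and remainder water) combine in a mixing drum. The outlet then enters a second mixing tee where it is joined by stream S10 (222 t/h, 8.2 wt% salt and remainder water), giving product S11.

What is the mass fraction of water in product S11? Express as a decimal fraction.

0.340

Overall, product flow = 4152 t/h.
water in = 2140×0.288 + 1790×0.330 + 222×0.918 = 1410.8 t/h.
water fraction in S11 = 0.340.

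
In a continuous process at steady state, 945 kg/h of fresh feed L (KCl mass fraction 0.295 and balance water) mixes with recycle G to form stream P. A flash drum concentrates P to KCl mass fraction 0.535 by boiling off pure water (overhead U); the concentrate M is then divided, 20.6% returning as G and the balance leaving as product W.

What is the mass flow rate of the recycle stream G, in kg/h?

Overall KCl balance (none leaves overhead): KCl in fresh feed = KCl in product, i.e. 945×0.295 = (1−0.206)·M·0.535.
M = 278.77/(0.535×0.794) = 656.27 kg/h.
Recycle G = 0.206×656.27 = 135.19 kg/h.

135.2 kg/h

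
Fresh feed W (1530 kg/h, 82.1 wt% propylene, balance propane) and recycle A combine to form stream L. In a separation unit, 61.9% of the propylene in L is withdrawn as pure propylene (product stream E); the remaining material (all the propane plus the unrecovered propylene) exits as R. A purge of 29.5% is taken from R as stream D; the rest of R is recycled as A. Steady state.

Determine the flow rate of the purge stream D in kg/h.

propane enters only via W and leaves only via the purge: 1530×0.179 = 0.295×(propane in R), and the separation unit passes all propane, so propane in L = propane in R = 928.37 kg/h.
propylene in L: m_A = 1530×0.821 + (1−0.295)·(1−0.619)·m_A, so m_A = 1256.1/0.7314 = 1717.4 kg/h.
R = (1−0.619)×1717.4 + 928.37 = 1582.7 kg/h.
Purge D = 0.295×1582.7 = 466.9 kg/h.

466.9 kg/h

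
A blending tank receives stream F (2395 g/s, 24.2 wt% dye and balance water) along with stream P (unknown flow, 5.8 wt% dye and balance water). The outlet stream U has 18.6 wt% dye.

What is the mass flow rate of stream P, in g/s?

Let P be the unknown flow. Total out = 2395 + P.
dye balance: 579.59 + 0.058·P = 0.186·(2395 + P)
(0.058 − 0.186)·P = 0.186×2395 − 579.59 = -134.12
P = -134.12 / -0.128 = 1047.8 g/s

1048 g/s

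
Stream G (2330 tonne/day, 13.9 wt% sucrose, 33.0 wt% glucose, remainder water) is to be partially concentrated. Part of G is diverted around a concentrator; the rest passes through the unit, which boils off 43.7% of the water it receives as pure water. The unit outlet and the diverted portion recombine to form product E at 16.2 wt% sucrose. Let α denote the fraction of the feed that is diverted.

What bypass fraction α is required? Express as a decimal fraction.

All 2330×0.139 = 323.87 tonne/day of sucrose reaches E, so E = 323.87/0.162 = 1999.2 tonne/day and vapour = 330.8 tonne/day.
The evaporator receives (1−α)·2330 of feed at 0.531 water and removes 0.437 of that water:
0.437×0.531×(1−α)×2330 = 330.8
(1−α) = 330.8/540.67 = 0.6118;  α = 0.3882.

0.388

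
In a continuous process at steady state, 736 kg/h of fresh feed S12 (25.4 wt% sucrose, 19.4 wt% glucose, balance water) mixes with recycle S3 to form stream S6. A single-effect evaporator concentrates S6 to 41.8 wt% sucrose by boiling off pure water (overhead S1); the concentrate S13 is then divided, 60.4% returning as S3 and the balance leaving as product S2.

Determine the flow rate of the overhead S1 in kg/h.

288.8 kg/h

Overall sucrose balance (none leaves overhead): sucrose in fresh feed = sucrose in product, i.e. 736×0.254 = (1−0.604)·S13·0.418.
S13 = 186.94/(0.418×0.396) = 1129.4 kg/h.
Recycle S3 = 0.604×1129.4 = 682.15 kg/h.
Combined feed S6 = 736 + 682.15 = 1418.1 kg/h.
Overhead S1 = S6 − S13 = 1418.1 − 1129.4 = 288.77 kg/h.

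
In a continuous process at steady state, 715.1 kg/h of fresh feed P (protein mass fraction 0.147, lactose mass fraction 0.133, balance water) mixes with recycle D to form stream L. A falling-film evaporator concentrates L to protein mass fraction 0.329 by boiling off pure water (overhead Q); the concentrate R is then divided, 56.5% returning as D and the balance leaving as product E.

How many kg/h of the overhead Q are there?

395.6 kg/h

Overall protein balance (none leaves overhead): protein in fresh feed = protein in product, i.e. 715.1×0.147 = (1−0.565)·R·0.329.
R = 105.12/(0.329×0.435) = 734.51 kg/h.
Recycle D = 0.565×734.51 = 415 kg/h.
Combined feed L = 715.1 + 415 = 1130.1 kg/h.
Overhead Q = L − R = 1130.1 − 734.51 = 395.59 kg/h.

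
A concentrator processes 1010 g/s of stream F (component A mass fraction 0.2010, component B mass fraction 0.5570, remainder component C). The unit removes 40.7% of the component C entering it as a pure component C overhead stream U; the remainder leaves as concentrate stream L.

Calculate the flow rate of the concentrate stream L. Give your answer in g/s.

component C entering = 1010×0.242 = 244.42 g/s; overhead removed = 0.407×244.42 = 99.479 g/s.
Concentrate = 1010 − 99.479 = 910.52 g/s.

910.5 g/s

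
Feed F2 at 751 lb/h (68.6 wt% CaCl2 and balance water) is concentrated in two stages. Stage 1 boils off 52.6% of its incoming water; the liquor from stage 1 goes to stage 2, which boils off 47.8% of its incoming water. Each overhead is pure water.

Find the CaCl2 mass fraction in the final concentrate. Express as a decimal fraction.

water in feed = 751×0.314 = 235.81 lb/h.
After stage 1: water left = (1−0.526)×235.81 = 111.78; stream total = 626.96 lb/h.
After stage 2: water left = (1−0.478)×111.78 = 58.347; final concentrate = 573.53 lb/h.
CaCl2 fraction = 515.19/573.53 = 0.898.

0.898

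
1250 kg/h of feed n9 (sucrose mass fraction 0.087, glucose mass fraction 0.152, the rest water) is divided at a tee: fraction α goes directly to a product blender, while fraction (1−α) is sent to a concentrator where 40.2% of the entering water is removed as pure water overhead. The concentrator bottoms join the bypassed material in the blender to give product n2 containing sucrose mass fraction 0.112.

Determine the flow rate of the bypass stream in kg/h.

337.9 kg/h

All 1250×0.087 = 108.75 kg/h of sucrose reaches n2, so n2 = 108.75/0.112 = 970.98 kg/h and vapour = 279.02 kg/h.
The evaporator receives (1−α)·1250 of feed at 0.761 water and removes 0.402 of that water:
0.402×0.761×(1−α)×1250 = 279.02
(1−α) = 279.02/382.4 = 0.7296;  α = 0.2704.
Bypass flow = 0.2704×1250 = 337.94 kg/h.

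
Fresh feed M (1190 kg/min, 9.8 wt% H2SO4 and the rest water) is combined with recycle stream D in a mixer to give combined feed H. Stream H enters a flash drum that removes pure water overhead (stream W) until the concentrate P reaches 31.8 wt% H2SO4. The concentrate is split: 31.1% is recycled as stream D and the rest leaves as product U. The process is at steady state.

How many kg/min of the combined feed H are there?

1356 kg/min

Overall H2SO4 balance (none leaves overhead): H2SO4 in fresh feed = H2SO4 in product, i.e. 1190×0.098 = (1−0.311)·P·0.318.
P = 116.62/(0.318×0.689) = 532.26 kg/min.
Recycle D = 0.311×532.26 = 165.53 kg/min.
Combined feed H = 1190 + 165.53 = 1355.5 kg/min.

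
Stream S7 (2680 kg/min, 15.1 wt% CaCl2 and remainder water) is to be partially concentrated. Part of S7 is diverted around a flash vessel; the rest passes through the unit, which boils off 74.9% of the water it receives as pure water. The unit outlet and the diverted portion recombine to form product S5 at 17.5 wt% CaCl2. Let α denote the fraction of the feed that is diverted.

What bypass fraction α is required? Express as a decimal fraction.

All 2680×0.151 = 404.68 kg/min of CaCl2 reaches S5, so S5 = 404.68/0.175 = 2312.5 kg/min and vapour = 367.54 kg/min.
The evaporator receives (1−α)·2680 of feed at 0.849 water and removes 0.749 of that water:
0.749×0.849×(1−α)×2680 = 367.54
(1−α) = 367.54/1704.2 = 0.2157;  α = 0.7843.

0.784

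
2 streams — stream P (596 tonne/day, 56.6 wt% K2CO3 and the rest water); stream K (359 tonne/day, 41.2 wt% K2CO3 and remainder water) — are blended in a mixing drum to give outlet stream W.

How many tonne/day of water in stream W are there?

water out = water in = 596×0.434 + 359×0.588 = 469.76 tonne/day.

469.8 tonne/day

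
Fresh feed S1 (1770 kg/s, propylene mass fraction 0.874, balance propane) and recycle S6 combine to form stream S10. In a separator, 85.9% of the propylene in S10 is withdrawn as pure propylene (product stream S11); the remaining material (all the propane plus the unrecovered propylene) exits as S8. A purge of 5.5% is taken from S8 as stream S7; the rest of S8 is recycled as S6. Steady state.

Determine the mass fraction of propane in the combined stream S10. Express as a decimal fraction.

propane enters only via S1 and leaves only via the purge: 1770×0.126 = 0.055×(propane in S8), and the separator passes all propane, so propane in S10 = propane in S8 = 4054.9 kg/s.
propylene in S10: m_A = 1770×0.874 + (1−0.055)·(1−0.859)·m_A, so m_A = 1547/0.8668 = 1784.8 kg/s.
S10 = 1784.8 + 4054.9 = 5839.7 kg/s.
propane fraction in S10 = 4054.9/5839.7 = 0.694.

0.694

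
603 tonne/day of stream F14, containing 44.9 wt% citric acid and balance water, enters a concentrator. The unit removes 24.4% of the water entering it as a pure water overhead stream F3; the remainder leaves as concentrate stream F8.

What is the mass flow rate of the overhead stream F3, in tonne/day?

81.07 tonne/day

water entering = 603×0.551 = 332.25 tonne/day; overhead removed = 0.244×332.25 = 81.07 tonne/day.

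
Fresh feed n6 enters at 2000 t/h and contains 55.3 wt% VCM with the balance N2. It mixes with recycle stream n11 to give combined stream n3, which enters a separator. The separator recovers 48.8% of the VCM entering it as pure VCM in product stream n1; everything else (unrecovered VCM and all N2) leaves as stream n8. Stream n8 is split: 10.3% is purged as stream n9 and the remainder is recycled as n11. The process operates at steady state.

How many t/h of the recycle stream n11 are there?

8725 t/h

N2 enters only via n6 and leaves only via the purge: 2000×0.447 = 0.103×(N2 in n8), and the separator passes all N2, so N2 in n3 = N2 in n8 = 8679.6 t/h.
VCM in n3: m_A = 2000×0.553 + (1−0.103)·(1−0.488)·m_A, so m_A = 1106/0.5407 = 2045.4 t/h.
n8 = (1−0.488)×2045.4 + 8679.6 = 9726.8 t/h.
Recycle n11 = (1−0.103)×9726.8 = 8725 t/h.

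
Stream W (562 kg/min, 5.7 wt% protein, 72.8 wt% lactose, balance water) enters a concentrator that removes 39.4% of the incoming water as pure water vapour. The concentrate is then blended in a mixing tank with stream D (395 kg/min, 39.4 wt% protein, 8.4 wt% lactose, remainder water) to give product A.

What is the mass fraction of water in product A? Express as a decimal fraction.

0.307

Vapour removed = 0.394×0.215×562 = 47.607 kg/min; concentrate = 514.39 kg/min.
water reaching the mixer = 73.223 (from concentrate) + 395×0.522 = 279.41 kg/min.
Product flow = 514.39 + 395 = 909.39 kg/min; water fraction = 0.307.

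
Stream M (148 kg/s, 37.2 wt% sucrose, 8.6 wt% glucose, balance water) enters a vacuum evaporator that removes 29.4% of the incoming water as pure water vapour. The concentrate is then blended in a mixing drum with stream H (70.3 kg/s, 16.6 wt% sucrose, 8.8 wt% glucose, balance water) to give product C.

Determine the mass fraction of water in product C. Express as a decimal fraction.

0.560

Vapour removed = 0.294×0.542×148 = 23.584 kg/s; concentrate = 124.42 kg/s.
water reaching the mixer = 56.632 (from concentrate) + 70.3×0.746 = 109.08 kg/s.
Product flow = 124.42 + 70.3 = 194.72 kg/s; water fraction = 0.560.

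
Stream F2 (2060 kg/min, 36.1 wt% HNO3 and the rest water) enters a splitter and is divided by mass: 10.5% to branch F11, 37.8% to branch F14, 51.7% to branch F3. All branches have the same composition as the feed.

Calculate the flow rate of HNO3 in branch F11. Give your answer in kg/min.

78.08 kg/min

Branch F11 total = 0.105×2060 = 216.3 kg/min.
HNO3 in F11 = 0.361×216.3 = 78.084 kg/min.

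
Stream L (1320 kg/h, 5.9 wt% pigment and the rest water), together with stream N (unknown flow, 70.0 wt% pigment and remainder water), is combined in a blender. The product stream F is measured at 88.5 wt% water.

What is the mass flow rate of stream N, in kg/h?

126.4 kg/h

Let N be the unknown flow. Total out = 1320 + N.
water balance: 1242.1 + 0.300·N = 0.885·(1320 + N)
(0.300 − 0.885)·N = 0.885×1320 − 1242.1 = -73.92
N = -73.92 / -0.585 = 126.36 kg/h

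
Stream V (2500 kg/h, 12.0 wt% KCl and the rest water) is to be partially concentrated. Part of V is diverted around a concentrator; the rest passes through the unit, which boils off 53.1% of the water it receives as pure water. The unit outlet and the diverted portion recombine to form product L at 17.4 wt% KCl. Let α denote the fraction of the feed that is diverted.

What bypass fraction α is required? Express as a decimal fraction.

0.336

All 2500×0.120 = 300 kg/h of KCl reaches L, so L = 300/0.174 = 1724.1 kg/h and vapour = 775.86 kg/h.
The evaporator receives (1−α)·2500 of feed at 0.880 water and removes 0.531 of that water:
0.531×0.880×(1−α)×2500 = 775.86
(1−α) = 775.86/1168.2 = 0.6642;  α = 0.3358.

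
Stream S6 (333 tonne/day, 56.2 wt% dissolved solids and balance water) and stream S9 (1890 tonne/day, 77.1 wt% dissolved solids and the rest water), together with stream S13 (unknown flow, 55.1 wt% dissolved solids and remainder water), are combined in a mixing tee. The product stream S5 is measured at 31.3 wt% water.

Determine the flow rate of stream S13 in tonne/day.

861.3 tonne/day

Let S13 be the unknown flow. Total out = 2223 + S13.
water balance: 578.66 + 0.449·S13 = 0.313·(2223 + S13)
(0.449 − 0.313)·S13 = 0.313×2223 − 578.66 = 117.13
S13 = 117.13 / 0.136 = 861.29 tonne/day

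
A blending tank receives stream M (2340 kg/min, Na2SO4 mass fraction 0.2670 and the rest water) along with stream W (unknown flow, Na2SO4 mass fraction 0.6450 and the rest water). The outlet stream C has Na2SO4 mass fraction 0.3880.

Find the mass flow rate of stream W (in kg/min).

Let W be the unknown flow. Total out = 2340 + W.
Na2SO4 balance: 624.78 + 0.645·W = 0.388·(2340 + W)
(0.645 − 0.388)·W = 0.388×2340 − 624.78 = 283.14
W = 283.14 / 0.257 = 1101.7 kg/min

1102 kg/min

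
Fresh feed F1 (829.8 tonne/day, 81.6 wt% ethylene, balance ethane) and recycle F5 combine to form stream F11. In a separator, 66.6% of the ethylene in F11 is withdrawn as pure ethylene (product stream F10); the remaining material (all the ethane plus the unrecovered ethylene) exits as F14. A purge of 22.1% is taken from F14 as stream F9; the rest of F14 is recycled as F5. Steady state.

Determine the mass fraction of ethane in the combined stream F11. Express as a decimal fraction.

ethane enters only via F1 and leaves only via the purge: 829.8×0.184 = 0.221×(ethane in F14), and the separator passes all ethane, so ethane in F11 = ethane in F14 = 690.87 tonne/day.
ethylene in F11: m_A = 829.8×0.816 + (1−0.221)·(1−0.666)·m_A, so m_A = 677.12/0.7398 = 915.25 tonne/day.
F11 = 915.25 + 690.87 = 1606.1 tonne/day.
ethane fraction in F11 = 690.87/1606.1 = 0.430.

0.430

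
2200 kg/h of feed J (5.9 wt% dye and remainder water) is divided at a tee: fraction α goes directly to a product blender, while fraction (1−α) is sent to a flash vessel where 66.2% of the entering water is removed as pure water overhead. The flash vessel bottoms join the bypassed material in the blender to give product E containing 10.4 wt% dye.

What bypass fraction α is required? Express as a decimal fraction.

0.305

All 2200×0.059 = 129.8 kg/h of dye reaches E, so E = 129.8/0.104 = 1248.1 kg/h and vapour = 951.92 kg/h.
The evaporator receives (1−α)·2200 of feed at 0.941 water and removes 0.662 of that water:
0.662×0.941×(1−α)×2200 = 951.92
(1−α) = 951.92/1370.5 = 0.6946;  α = 0.3054.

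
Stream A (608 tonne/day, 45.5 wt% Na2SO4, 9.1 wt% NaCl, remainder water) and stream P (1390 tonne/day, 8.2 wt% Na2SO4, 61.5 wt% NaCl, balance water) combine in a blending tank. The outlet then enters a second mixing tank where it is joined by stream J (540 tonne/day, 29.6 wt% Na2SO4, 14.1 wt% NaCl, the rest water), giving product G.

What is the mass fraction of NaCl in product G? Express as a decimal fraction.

Overall, product flow = 2538 tonne/day.
NaCl in = 608×0.091 + 1390×0.615 + 540×0.141 = 986.32 tonne/day.
NaCl fraction in G = 0.3886.

0.3886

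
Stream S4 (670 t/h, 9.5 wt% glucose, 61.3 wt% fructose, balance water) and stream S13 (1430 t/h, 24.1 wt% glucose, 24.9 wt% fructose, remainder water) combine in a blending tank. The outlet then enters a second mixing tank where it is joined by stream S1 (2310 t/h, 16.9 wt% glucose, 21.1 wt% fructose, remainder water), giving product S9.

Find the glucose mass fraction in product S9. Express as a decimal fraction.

0.181

Overall, product flow = 4410 t/h.
glucose in = 670×0.095 + 1430×0.241 + 2310×0.169 = 798.67 t/h.
glucose fraction in S9 = 0.181.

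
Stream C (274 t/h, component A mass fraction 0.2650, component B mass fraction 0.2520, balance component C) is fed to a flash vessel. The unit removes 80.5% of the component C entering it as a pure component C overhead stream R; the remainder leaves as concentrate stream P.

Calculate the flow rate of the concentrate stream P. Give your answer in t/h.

167.5 t/h

component C entering = 274×0.483 = 132.34 t/h; overhead removed = 0.805×132.34 = 106.54 t/h.
Concentrate = 274 − 106.54 = 167.46 t/h.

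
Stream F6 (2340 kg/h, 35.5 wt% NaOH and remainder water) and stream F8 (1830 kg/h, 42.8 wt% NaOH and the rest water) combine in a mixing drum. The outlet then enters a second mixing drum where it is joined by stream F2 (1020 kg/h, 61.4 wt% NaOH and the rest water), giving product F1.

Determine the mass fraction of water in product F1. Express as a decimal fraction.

0.568

Overall, product flow = 5190 kg/h.
water in = 2340×0.645 + 1830×0.572 + 1020×0.386 = 2949.8 kg/h.
water fraction in F1 = 0.568.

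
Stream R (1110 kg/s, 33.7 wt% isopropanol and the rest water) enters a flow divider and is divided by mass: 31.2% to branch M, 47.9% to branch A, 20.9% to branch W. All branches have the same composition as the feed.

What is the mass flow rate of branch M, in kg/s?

Branch M flow = 0.312×1110 = 346.32 kg/s.

346.3 kg/s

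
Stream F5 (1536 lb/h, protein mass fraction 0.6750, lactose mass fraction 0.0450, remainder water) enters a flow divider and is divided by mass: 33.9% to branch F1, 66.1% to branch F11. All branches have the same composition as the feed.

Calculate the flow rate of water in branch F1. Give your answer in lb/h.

145.8 lb/h

Branch F1 total = 0.339×1536 = 520.7 lb/h.
water in F1 = 0.280×520.7 = 145.8 lb/h.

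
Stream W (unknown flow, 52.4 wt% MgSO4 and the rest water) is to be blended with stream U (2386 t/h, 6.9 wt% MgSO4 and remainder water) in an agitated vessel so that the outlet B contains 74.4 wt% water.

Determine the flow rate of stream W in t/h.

Let W be the unknown flow. Total out = 2386 + W.
water balance: 2221.4 + 0.476·W = 0.744·(2386 + W)
(0.476 − 0.744)·W = 0.744×2386 − 2221.4 = -446.18
W = -446.18 / -0.268 = 1664.9 t/h

1665 t/h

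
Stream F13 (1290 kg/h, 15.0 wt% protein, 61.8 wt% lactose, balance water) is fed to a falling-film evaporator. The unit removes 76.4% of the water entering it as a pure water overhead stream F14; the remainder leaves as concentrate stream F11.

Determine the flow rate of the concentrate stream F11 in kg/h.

1061 kg/h

water entering = 1290×0.232 = 299.28 kg/h; overhead removed = 0.764×299.28 = 228.65 kg/h.
Concentrate = 1290 − 228.65 = 1061.4 kg/h.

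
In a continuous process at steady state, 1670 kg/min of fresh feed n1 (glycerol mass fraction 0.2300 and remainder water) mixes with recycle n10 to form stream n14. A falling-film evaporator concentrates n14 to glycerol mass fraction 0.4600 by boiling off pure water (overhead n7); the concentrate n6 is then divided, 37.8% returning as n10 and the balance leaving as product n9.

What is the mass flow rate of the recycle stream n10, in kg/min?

Overall glycerol balance (none leaves overhead): glycerol in fresh feed = glycerol in product, i.e. 1670×0.230 = (1−0.378)·n6·0.460.
n6 = 384.1/(0.460×0.622) = 1342.4 kg/min.
Recycle n10 = 0.378×1342.4 = 507.44 kg/min.

507.4 kg/min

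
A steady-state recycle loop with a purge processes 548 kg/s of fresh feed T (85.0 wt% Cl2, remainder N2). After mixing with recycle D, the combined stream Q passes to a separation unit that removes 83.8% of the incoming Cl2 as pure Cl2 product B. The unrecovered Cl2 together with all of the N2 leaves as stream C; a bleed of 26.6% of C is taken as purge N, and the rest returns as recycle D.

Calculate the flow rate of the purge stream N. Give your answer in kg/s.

N2 enters only via T and leaves only via the purge: 548×0.150 = 0.266×(N2 in C), and the separation unit passes all N2, so N2 in Q = N2 in C = 309.02 kg/s.
Cl2 in Q: m_A = 548×0.850 + (1−0.266)·(1−0.838)·m_A, so m_A = 465.8/0.8811 = 528.66 kg/s.
C = (1−0.838)×528.66 + 309.02 = 394.67 kg/s.
Purge N = 0.266×394.67 = 104.98 kg/s.

105 kg/s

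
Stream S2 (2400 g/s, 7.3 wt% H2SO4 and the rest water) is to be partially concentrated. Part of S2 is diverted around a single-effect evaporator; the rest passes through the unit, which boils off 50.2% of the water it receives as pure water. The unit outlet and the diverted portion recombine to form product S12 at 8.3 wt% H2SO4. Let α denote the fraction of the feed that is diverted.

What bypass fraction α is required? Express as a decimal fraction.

All 2400×0.073 = 175.2 g/s of H2SO4 reaches S12, so S12 = 175.2/0.083 = 2110.8 g/s and vapour = 289.16 g/s.
The evaporator receives (1−α)·2400 of feed at 0.927 water and removes 0.502 of that water:
0.502×0.927×(1−α)×2400 = 289.16
(1−α) = 289.16/1116.8 = 0.2589;  α = 0.7411.

0.741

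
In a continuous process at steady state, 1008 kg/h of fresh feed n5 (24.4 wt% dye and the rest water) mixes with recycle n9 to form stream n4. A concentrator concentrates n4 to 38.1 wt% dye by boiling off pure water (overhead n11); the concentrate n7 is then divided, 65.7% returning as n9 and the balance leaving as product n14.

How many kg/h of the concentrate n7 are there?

Overall dye balance (none leaves overhead): dye in fresh feed = dye in product, i.e. 1008×0.244 = (1−0.657)·n7·0.381.
n7 = 245.95/(0.381×0.343) = 1882.1 kg/h.

1882 kg/h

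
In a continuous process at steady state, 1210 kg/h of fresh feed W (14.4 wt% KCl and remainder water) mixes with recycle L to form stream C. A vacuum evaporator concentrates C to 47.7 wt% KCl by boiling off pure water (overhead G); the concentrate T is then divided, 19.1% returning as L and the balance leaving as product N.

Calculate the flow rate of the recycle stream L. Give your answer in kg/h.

86.24 kg/h

Overall KCl balance (none leaves overhead): KCl in fresh feed = KCl in product, i.e. 1210×0.144 = (1−0.191)·T·0.477.
T = 174.24/(0.477×0.809) = 451.52 kg/h.
Recycle L = 0.191×451.52 = 86.241 kg/h.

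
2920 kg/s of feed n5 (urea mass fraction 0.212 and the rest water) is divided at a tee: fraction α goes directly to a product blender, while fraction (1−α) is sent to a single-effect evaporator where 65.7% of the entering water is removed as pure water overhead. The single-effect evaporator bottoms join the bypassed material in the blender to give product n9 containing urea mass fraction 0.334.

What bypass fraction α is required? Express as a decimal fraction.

0.294

All 2920×0.212 = 619.04 kg/s of urea reaches n9, so n9 = 619.04/0.334 = 1853.4 kg/s and vapour = 1066.6 kg/s.
The evaporator receives (1−α)·2920 of feed at 0.788 water and removes 0.657 of that water:
0.657×0.788×(1−α)×2920 = 1066.6
(1−α) = 1066.6/1511.7 = 0.7055;  α = 0.2945.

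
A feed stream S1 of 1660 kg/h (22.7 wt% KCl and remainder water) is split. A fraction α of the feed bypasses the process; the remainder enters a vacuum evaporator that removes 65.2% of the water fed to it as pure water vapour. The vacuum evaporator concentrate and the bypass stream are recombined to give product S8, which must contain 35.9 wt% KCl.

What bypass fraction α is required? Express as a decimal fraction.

All 1660×0.227 = 376.82 kg/h of KCl reaches S8, so S8 = 376.82/0.359 = 1049.6 kg/h and vapour = 610.36 kg/h.
The evaporator receives (1−α)·1660 of feed at 0.773 water and removes 0.652 of that water:
0.652×0.773×(1−α)×1660 = 610.36
(1−α) = 610.36/836.63 = 0.7295;  α = 0.2705.

0.270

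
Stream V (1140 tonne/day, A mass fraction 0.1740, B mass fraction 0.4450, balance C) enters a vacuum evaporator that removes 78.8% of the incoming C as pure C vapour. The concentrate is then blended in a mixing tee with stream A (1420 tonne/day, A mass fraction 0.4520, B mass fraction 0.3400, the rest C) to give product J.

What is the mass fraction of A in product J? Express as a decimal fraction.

Vapour removed = 0.788×0.381×1140 = 342.26 tonne/day; concentrate = 797.74 tonne/day.
A reaching the mixer = 198.36 (from concentrate) + 1420×0.452 = 840.2 tonne/day.
Product flow = 797.74 + 1420 = 2217.7 tonne/day; A fraction = 0.3789.

0.3789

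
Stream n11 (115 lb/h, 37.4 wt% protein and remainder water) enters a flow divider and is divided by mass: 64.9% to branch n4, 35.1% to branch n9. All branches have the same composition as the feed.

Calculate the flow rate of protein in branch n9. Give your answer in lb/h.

Branch n9 total = 0.351×115 = 40.365 lb/h.
protein in n9 = 0.374×40.365 = 15.097 lb/h.

15.1 lb/h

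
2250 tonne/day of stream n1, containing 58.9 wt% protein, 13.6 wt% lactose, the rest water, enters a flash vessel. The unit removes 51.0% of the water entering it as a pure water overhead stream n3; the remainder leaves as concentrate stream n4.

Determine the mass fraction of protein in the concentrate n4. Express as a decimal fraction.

protein is not removed: 2250×0.589 = 1325.2 tonne/day of protein enters n4.
water entering = 2250×0.275 = 618.75 tonne/day; overhead removed = 0.510×618.75 = 315.56 tonne/day.
Concentrate = 2250 − 315.56 = 1934.4 tonne/day.
Mass fraction = 1325.2/1934.4 = 0.6851.

0.6851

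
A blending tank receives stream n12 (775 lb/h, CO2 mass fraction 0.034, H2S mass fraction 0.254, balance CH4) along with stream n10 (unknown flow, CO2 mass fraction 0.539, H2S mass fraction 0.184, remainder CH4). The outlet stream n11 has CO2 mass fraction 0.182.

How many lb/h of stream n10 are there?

Let n10 be the unknown flow. Total out = 775 + n10.
CO2 balance: 26.35 + 0.539·n10 = 0.182·(775 + n10)
(0.539 − 0.182)·n10 = 0.182×775 − 26.35 = 114.7
n10 = 114.7 / 0.357 = 321.29 lb/h

321.3 lb/h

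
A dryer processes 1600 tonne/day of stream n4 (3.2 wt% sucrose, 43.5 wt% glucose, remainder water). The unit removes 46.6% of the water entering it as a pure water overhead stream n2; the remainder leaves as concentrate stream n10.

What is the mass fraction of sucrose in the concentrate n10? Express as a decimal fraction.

0.0426

sucrose is not removed: 1600×0.032 = 51.2 tonne/day of sucrose enters n10.
water entering = 1600×0.533 = 852.8 tonne/day; overhead removed = 0.466×852.8 = 397.4 tonne/day.
Concentrate = 1600 − 397.4 = 1202.6 tonne/day.
Mass fraction = 51.2/1202.6 = 0.0426.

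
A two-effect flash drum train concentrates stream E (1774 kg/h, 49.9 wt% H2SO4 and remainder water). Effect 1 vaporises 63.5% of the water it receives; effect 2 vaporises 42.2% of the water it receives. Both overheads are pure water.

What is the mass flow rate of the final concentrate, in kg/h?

1073 kg/h

water in feed = 1774×0.501 = 888.77 kg/h.
After stage 1: water left = (1−0.635)×888.77 = 324.4; stream total = 1209.6 kg/h.
After stage 2: water left = (1−0.422)×324.4 = 187.5; final concentrate = 1072.7 kg/h.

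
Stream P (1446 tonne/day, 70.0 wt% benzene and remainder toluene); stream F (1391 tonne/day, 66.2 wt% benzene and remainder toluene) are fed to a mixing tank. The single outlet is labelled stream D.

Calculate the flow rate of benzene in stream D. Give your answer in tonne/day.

benzene out = benzene in = 1446×0.700 + 1391×0.662 = 1933 tonne/day.

1933 tonne/day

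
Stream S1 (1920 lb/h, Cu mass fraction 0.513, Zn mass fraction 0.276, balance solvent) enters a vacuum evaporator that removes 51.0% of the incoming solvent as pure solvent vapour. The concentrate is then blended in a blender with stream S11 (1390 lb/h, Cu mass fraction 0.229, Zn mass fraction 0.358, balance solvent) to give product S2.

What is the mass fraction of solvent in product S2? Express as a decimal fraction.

0.249

Vapour removed = 0.510×0.211×1920 = 206.61 lb/h; concentrate = 1713.4 lb/h.
solvent reaching the mixer = 198.51 (from concentrate) + 1390×0.413 = 772.58 lb/h.
Product flow = 1713.4 + 1390 = 3103.4 lb/h; solvent fraction = 0.249.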